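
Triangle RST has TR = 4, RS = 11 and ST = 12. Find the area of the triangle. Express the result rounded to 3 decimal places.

Semiperimeter s = (12 + 4 + 11)/2 = 13.5.
Heron's formula: area = √(13.5·1.5·9.5·2.5) ≈ 21.93.

21.930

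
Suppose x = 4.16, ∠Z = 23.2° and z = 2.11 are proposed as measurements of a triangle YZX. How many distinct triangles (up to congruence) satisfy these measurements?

2

x·sin Z = 4.16·sin(23.2°) ≈ 1.639.
Since x sin Z < z < x (1.639 < 2.11 < 4.16), two triangles exist.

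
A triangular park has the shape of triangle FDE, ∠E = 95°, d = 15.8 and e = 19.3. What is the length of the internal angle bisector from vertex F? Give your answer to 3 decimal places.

Law of sines: sin D = d·sin E/e ≈ 0.81554.
Since e ≥ d, only the acute value applies: ∠D ≈ 54.64°.
Then ∠F = 180° − ∠E − ∠D ≈ 30.36°.
Law of sines gives f = e·sin F/sin E ≈ 9.7919.
The bisector from F has length 2·d·e·cos(∠F/2)/(d+e) ≈ 16.769.

t_F ≈ 16.769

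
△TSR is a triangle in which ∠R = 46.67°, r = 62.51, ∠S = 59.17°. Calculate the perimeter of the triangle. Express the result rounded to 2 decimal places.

The third angle is ∠T = 180° − ∠S − ∠R = 74.16°.
Law of sines: t = r·sin T/sin R ≈ 82.671.
Law of sines: s = r·sin S/sin R ≈ 73.791.
Semiperimeter p = (82.671+73.791+62.51)/2 = 109.49.
Perimeter = 82.671 + 73.791 + 62.51 = 218.97.

perimeter ≈ 218.97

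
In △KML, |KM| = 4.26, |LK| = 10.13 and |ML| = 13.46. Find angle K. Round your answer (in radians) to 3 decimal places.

By the law of cosines, cos K = (|LK|² + |KM|² − |ML|²) / (2·|LK|·|KM|) ≈ -0.69990, so ∠K ≈ 2.3461 rad.

∠K ≈ 2.346 rad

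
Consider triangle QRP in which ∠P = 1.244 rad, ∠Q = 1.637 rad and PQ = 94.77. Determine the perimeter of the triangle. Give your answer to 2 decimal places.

The third angle is ∠R = π − ∠P − ∠Q = 0.261 rad.
Law of sines: RP = PQ·sin Q/sin R ≈ 367.01.
Law of sines: QR = PQ·sin P/sin R ≈ 348.35.
Semiperimeter s = (367.01+94.77+348.35)/2 = 405.07.
Perimeter = 367.01 + 94.77 + 348.35 = 810.14.

perimeter ≈ 810.14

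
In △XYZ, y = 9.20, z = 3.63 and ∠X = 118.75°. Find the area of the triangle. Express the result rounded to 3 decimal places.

Area = ½·y·z·sin X ≈ 14.64.

14.640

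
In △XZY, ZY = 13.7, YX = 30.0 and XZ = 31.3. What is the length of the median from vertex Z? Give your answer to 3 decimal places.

Median from Z: ½√(2·XZ² + 2·ZY² − YX²) ≈ 18.939.

m_Z ≈ 18.939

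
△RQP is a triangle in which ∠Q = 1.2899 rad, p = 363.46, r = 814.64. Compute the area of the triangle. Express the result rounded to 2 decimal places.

Area = ½·p·r·sin Q ≈ 1.4224e+05.

142242.27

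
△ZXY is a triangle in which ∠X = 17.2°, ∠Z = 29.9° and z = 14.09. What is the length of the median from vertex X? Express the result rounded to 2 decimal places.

17.21

The third angle is ∠Y = 180° − ∠Z − ∠X = 132.90°.
Law of sines: x = z·sin X/sin Z ≈ 8.3583.
Law of sines: y = z·sin Y/sin Z ≈ 20.706.
Median from X: ½√(2·y² + 2·z² − x²) ≈ 17.209.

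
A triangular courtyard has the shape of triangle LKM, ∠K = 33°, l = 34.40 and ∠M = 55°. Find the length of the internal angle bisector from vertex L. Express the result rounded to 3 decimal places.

t_L ≈ 15.644

The third angle is ∠L = 180° − ∠K − ∠M = 92.00°.
Law of sines: k = l·sin K/sin L ≈ 18.747.
Law of sines: m = l·sin M/sin L ≈ 28.196.
The bisector from L has length 2·k·m·cos(∠L/2)/(k+m) ≈ 15.644.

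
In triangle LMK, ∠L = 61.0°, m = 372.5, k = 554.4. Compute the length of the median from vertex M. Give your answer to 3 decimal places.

491.862

By the law of cosines, l² = m² + k² − 2·m·k·cos L = 2.4588e+05, so l ≈ 495.86.
Median from M: ½√(2·k² + 2·l² − m²) ≈ 491.86.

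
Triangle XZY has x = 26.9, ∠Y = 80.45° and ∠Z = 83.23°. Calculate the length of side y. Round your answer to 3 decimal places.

94.402

The third angle is ∠X = 180° − ∠Z − ∠Y = 16.32°.
Law of sines: y = x·sin Y/sin X ≈ 94.402.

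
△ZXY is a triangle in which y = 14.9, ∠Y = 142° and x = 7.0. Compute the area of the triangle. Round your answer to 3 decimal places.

area ≈ 18.848

Law of sines: sin X = x·sin Y/y ≈ 0.28924.
Since y ≥ x, only the acute value applies: ∠X ≈ 16.81°.
Then ∠Z = 180° − ∠Y − ∠X ≈ 21.19°.
Law of sines gives z = y·sin Z/sin Y ≈ 8.7471.
Area = ½·y·x·sin Z ≈ 18.848.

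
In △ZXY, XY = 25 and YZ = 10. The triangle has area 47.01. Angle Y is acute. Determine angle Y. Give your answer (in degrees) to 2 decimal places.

From area = ½·XY·YZ·sin Y, we get sin Y = 2·area/(XY·YZ) ≈ 0.37608.
Taking the acute solution, ∠Y ≈ 22.09°.

22.09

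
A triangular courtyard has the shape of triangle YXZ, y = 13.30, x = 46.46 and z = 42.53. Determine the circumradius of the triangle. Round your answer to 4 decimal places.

R ≈ 23.5060

By the law of cosines, cos Y = (x² + z² − y²) / (2·x·z) ≈ 0.95915, so ∠Y ≈ 16.43°.
Circumradius = y/(2 sin Y) ≈ 23.506.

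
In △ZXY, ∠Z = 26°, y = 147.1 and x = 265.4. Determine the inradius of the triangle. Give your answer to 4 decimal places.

By the law of cosines, z² = x² + y² − 2·x·y·cos Z = 21897, so z ≈ 147.98.
Area = ½·x·y·sin Z ≈ 8557.1.
Semiperimeter s = (147.98+265.4+147.1)/2 = 280.24.
Inradius = area/s = 8557.1/280.24 ≈ 30.535.

r ≈ 30.5350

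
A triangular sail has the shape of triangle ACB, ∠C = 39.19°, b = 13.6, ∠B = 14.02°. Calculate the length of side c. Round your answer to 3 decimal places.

35.473

The third angle is ∠A = 180° − ∠C − ∠B = 126.79°.
Law of sines: c = b·sin C/sin B ≈ 35.473.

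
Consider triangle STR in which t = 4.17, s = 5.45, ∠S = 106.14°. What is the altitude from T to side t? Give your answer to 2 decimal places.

h_T ≈ 2.44

Law of sines: sin T = t·sin S/s ≈ 0.73498.
Since s ≥ t, only the acute value applies: ∠T ≈ 47.31°.
Then ∠R = 180° − ∠S − ∠T ≈ 26.55°.
Law of sines gives r = s·sin R/sin S ≈ 2.5364.
Area = ½·s·t·sin R ≈ 5.0799.
The altitude from T has length 2·area/t ≈ 2.4364.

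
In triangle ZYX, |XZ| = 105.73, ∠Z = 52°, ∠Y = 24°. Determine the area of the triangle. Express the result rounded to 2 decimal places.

area ≈ 10507.26

The third angle is ∠X = 180° − ∠Z − ∠Y = 104.00°.
Law of sines: |YX| = |XZ|·sin Z/sin Y ≈ 204.84.
Law of sines: |ZY| = |XZ|·sin X/sin Y ≈ 252.23.
Area = ½·|XZ|·|YX|·sin X ≈ 10507.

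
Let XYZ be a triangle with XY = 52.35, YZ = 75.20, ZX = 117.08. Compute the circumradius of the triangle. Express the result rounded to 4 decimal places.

R ≈ 79.3120

By the law of cosines, cos X = (ZX² + XY² − YZ²) / (2·ZX·XY) ≈ 0.88048, so ∠X ≈ 28.30°.
Circumradius = YZ/(2 sin X) ≈ 79.312.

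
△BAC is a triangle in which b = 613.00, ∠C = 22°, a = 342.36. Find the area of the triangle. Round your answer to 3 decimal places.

area ≈ 39308.721

Area = ½·b·a·sin C ≈ 39309.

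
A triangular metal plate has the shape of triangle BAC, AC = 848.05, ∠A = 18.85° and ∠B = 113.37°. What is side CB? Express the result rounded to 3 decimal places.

The third angle is ∠C = 180° − ∠B − ∠A = 47.78°.
Law of sines: CB = AC·sin A/sin B ≈ 298.48.

298.485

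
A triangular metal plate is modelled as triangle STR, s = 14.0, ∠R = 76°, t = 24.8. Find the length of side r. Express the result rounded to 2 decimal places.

25.36

By the law of cosines, r² = s² + t² − 2·s·t·cos R = 643.05, so r ≈ 25.358.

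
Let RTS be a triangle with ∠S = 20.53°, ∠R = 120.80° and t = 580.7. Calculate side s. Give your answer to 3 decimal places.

The third angle is ∠T = 180° − ∠S − ∠R = 38.67°.
Law of sines: s = t·sin S/sin T ≈ 325.93.

325.927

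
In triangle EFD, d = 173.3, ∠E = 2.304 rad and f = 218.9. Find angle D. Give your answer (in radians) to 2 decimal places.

∠D ≈ 0.37 rad

By the law of cosines, e² = f² + d² − 2·f·d·cos E = 1.2873e+05, so e ≈ 358.79.
Law of cosines again: cos D = (e² + f² − d²)/(2·e·f) ≈ 0.93338, so ∠D ≈ 0.367 rad.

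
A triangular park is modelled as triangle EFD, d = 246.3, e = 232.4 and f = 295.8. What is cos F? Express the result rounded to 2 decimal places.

By the law of cosines, cos F = (d² + e² − f²) / (2·d·e) ≈ 0.23738, so ∠F ≈ 76.27°.

0.24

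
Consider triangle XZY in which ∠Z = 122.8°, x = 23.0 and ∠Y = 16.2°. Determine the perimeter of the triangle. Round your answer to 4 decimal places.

The third angle is ∠X = 180° − ∠Z − ∠Y = 41.00°.
Law of sines: z = x·sin Z/sin X ≈ 29.468.
Law of sines: y = x·sin Y/sin X ≈ 9.7808.
Semiperimeter s = (23+29.468+9.7808)/2 = 31.125.
Perimeter = 23 + 29.468 + 9.7808 = 62.249.

62.2493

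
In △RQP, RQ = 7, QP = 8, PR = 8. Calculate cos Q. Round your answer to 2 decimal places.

By the law of cosines, cos Q = (RQ² + QP² − PR²) / (2·RQ·QP) ≈ 0.43750, so ∠Q ≈ 64.06°.

0.44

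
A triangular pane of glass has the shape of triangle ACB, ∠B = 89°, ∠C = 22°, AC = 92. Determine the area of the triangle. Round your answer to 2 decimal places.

area ≈ 1480.26

The third angle is ∠A = 180° − ∠C − ∠B = 69.00°.
Law of sines: CB = AC·sin A/sin B ≈ 85.902.
Law of sines: BA = AC·sin C/sin B ≈ 34.469.
Area = ½·AC·CB·sin C ≈ 1480.3.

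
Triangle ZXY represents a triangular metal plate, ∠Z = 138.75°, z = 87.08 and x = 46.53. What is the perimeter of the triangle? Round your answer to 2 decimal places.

Law of sines: sin X = x·sin Z/z ≈ 0.35231.
Since z ≥ x, only the acute value applies: ∠X ≈ 20.63°.
Then ∠Y = 180° − ∠Z − ∠X ≈ 20.62°.
Law of sines gives y = z·sin Y/sin Z ≈ 46.514.
Semiperimeter s = (87.08+46.53+46.514)/2 = 90.062.
Perimeter = 87.08 + 46.53 + 46.514 = 180.12.

180.12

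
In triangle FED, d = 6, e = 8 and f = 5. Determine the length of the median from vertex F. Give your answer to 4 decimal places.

Median from F: ½√(2·e² + 2·d² − f²) ≈ 6.6144.

m_F ≈ 6.6144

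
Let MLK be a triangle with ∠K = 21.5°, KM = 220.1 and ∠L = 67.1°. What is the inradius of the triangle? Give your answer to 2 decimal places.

r ≈ 35.26

The third angle is ∠M = 180° − ∠L − ∠K = 91.40°.
Law of sines: LK = KM·sin M/sin L ≈ 238.86.
Law of sines: ML = KM·sin K/sin L ≈ 87.569.
Area = ½·KM·LK·sin K ≈ 9634.
Semiperimeter s = (238.86+220.1+87.569)/2 = 273.26.
Inradius = area/s = 9634/273.26 ≈ 35.255.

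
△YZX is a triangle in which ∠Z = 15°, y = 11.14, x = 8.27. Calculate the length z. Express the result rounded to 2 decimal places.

By the law of cosines, z² = x² + y² − 2·x·y·cos Z = 14.515, so z ≈ 3.8099.

3.81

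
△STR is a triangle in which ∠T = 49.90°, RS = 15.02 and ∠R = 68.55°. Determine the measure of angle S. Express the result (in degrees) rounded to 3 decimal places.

The third angle is ∠S = 180° − ∠T − ∠R = 61.55°.

∠S ≈ 61.550°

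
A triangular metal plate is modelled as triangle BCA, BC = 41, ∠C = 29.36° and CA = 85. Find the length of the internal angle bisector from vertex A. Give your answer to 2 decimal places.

By the law of cosines, AB² = BC² + CA² − 2·BC·CA·cos C = 2831.3, so AB ≈ 53.21.
Law of cosines again: cos A = (CA² + AB² − BC²)/(2·CA·AB) ≈ 0.92589, so ∠A ≈ 22.20°.
The bisector from A has length 2·CA·AB·cos(∠A/2)/(CA+AB) ≈ 64.225.

64.22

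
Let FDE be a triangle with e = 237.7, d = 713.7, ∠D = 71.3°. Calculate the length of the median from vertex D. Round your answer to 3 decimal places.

Law of sines: sin E = e·sin D/d ≈ 0.31547.
Since d ≥ e, only the acute value applies: ∠E ≈ 18.39°.
Then ∠F = 180° − ∠D − ∠E ≈ 90.31°.
Law of sines gives f = d·sin F/sin D ≈ 753.46.
Median from D: ½√(2·e² + 2·f² − d²) ≈ 429.84.

m_D ≈ 429.841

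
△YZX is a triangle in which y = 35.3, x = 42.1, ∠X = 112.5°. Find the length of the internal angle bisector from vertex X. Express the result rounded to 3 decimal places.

Law of sines: sin Y = y·sin X/x ≈ 0.77465.
Since x ≥ y, only the acute value applies: ∠Y ≈ 50.77°.
Then ∠Z = 180° − ∠X − ∠Y ≈ 16.73°.
Law of sines gives z = x·sin Z/sin X ≈ 13.115.
The bisector from X has length 2·y·z·cos(∠X/2)/(y+z) ≈ 10.625.

10.625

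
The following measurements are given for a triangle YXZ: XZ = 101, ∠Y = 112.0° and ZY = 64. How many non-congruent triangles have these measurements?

ZY·sin Y = 64·sin(112.0°) ≈ 59.34.
Since ∠Y is not acute, a triangle exists only if XZ > ZY; here XZ > ZY, so there is exactly one triangle.

1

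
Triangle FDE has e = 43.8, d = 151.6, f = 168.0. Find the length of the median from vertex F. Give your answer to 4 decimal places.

Median from F: ½√(2·d² + 2·e² − f²) ≈ 73.447.

73.4473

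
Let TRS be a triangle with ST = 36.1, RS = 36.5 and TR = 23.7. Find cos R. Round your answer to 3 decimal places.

By the law of cosines, cos R = (TR² + RS² − ST²) / (2·TR·RS) ≈ 0.34144, so ∠R ≈ 70.04°.

0.341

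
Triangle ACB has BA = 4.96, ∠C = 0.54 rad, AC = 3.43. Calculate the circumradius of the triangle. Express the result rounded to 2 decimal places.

Law of sines: sin B = AC·sin C/BA ≈ 0.35554.
Since BA ≥ AC, only the acute value applies: ∠B ≈ 0.363 rad.
Then ∠A = π − ∠C − ∠B ≈ 2.238 rad.
Law of sines gives CB = BA·sin A/sin C ≈ 7.5779.
Circumradius = BA/(2 sin C) ≈ 4.8236.

4.82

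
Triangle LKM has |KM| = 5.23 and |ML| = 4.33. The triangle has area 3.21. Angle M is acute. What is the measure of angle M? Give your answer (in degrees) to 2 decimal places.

16.47

From area = ½·|KM|·|ML|·sin M, we get sin M = 2·area/(|KM|·|ML|) ≈ 0.28350.
Taking the acute solution, ∠M ≈ 16.47°.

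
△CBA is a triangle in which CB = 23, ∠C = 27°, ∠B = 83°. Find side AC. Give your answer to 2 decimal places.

The third angle is ∠A = 180° − ∠C − ∠B = 70.00°.
Law of sines: AC = CB·sin B/sin A ≈ 24.294.

24.29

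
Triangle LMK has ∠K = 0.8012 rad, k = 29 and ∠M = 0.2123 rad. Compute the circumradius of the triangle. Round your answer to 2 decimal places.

The third angle is ∠L = π − ∠M − ∠K = 2.1281 rad.
Law of sines: l = k·sin L/sin K ≈ 34.269.
Law of sines: m = k·sin M/sin K ≈ 8.5083.
Circumradius = k/(2 sin K) ≈ 20.19.

20.19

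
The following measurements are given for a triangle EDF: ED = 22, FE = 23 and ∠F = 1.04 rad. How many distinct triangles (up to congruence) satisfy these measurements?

2

FE·sin F = 23·sin(1.04 rad) ≈ 19.84.
Since FE sin F < ED < FE (19.84 < 22 < 23), two triangles exist.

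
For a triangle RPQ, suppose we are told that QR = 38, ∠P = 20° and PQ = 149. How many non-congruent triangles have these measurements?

PQ·sin P = 149·sin(20°) ≈ 50.96.
Since QR = 38 < 50.96 = PQ sin P, no triangle exists.

0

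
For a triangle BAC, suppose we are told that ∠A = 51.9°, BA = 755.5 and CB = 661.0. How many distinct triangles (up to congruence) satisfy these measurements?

BA·sin A = 755.5·sin(51.9°) ≈ 594.5.
Since BA sin A < CB < BA (594.5 < 661.0 < 755.5), two triangles exist.

2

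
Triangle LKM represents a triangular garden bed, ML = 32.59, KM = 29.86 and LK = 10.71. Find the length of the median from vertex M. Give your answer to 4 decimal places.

30.7927

Median from M: ½√(2·KM² + 2·ML² − LK²) ≈ 30.793.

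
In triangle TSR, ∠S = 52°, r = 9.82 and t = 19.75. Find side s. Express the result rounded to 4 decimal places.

15.7380

By the law of cosines, s² = r² + t² − 2·r·t·cos S = 247.69, so s ≈ 15.738.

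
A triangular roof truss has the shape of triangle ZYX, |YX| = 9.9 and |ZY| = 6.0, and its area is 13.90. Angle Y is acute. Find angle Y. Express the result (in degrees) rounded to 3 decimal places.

∠Y ≈ 27.905°

From area = ½·|ZY|·|YX|·sin Y, we get sin Y = 2·area/(|ZY|·|YX|) ≈ 0.46801.
Taking the acute solution, ∠Y ≈ 27.91°.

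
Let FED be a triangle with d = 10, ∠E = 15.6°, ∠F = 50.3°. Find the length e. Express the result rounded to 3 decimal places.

2.946

The third angle is ∠D = 180° − ∠F − ∠E = 114.10°.
Law of sines: e = d·sin E/sin D ≈ 2.946.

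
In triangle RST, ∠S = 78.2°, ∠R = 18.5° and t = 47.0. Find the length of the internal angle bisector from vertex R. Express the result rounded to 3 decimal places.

The third angle is ∠T = 180° − ∠R − ∠S = 83.30°.
Law of sines: r = t·sin R/sin T ≈ 15.016.
Law of sines: s = t·sin S/sin T ≈ 46.323.
The bisector from R has length 2·s·t·cos(∠R/2)/(s+t) ≈ 46.052.

46.052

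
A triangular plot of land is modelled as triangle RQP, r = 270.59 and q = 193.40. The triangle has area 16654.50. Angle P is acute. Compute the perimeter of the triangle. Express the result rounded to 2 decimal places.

From area = ½·r·q·sin P, we get sin P = 2·area/(r·q) ≈ 0.63649.
Taking the acute solution, ∠P ≈ 39.53°.
Law of cosines then gives p ≈ 172.91.
Perimeter = 270.59 + 193.4 + 172.91 = 636.9.

perimeter ≈ 636.90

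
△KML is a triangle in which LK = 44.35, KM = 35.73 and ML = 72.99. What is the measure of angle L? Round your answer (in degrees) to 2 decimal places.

∠L ≈ 21.64°

By the law of cosines, cos L = (ML² + LK² − KM²) / (2·ML·LK) ≈ 0.92951, so ∠L ≈ 21.64°.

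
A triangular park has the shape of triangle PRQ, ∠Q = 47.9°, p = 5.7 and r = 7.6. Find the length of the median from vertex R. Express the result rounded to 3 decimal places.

m_R ≈ 4.229

By the law of cosines, q² = p² + r² − 2·p·r·cos Q = 32.164, so q ≈ 5.6714.
Median from R: ½√(2·q² + 2·p² − r²) ≈ 4.2293.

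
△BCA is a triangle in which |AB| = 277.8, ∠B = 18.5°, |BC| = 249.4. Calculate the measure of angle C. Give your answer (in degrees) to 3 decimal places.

By the law of cosines, |CA|² = |AB|² + |BC|² − 2·|AB|·|BC|·cos B = 7967.2, so |CA| ≈ 89.259.
Law of cosines again: cos C = (|BC|² + |CA|² − |AB|²)/(2·|BC|·|CA|) ≈ -0.15734, so ∠C ≈ 99.05°.

∠C ≈ 99.053°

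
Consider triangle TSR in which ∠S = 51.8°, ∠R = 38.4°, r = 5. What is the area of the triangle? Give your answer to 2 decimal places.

area ≈ 15.81

The third angle is ∠T = 180° − ∠S − ∠R = 89.80°.
Law of sines: t = r·sin T/sin R ≈ 8.0496.
Law of sines: s = r·sin S/sin R ≈ 6.3258.
Area = ½·r·t·sin S ≈ 15.815.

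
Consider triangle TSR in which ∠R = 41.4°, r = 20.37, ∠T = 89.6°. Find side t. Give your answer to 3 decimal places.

30.802

The third angle is ∠S = 180° − ∠R − ∠T = 49.00°.
Law of sines: t = r·sin T/sin R ≈ 30.802.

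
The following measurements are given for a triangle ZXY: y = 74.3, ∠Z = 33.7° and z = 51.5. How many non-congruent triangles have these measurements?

2

y·sin Z = 74.3·sin(33.7°) ≈ 41.22.
Since y sin Z < z < y (41.22 < 51.5 < 74.3), two triangles exist.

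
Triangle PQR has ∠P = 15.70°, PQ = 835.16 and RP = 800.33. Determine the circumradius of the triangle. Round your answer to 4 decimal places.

By the law of cosines, QR² = RP² + PQ² − 2·RP·PQ·cos P = 51087, so QR ≈ 226.02.
Area = ½·RP·PQ·sin P ≈ 90435.
Circumradius = QR/(2 sin P) ≈ 417.64.

417.6351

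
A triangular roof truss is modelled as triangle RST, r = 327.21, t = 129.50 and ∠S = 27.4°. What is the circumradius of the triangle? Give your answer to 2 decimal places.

239.51

By the law of cosines, s² = t² + r² − 2·t·r·cos S = 48597, so s ≈ 220.45.
Area = ½·t·r·sin S ≈ 9750.2.
Circumradius = s/(2 sin S) ≈ 239.51.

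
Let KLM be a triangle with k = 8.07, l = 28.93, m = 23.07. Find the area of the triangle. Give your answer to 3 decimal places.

Semiperimeter s = (8.07 + 28.93 + 23.07)/2 = 30.035.
Heron's formula: area = √(30.035·21.965·1.105·6.965) ≈ 71.256.

area ≈ 71.256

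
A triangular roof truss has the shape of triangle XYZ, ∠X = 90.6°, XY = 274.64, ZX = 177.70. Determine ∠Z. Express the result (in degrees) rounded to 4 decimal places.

By the law of cosines, YZ² = ZX² + XY² − 2·ZX·XY·cos X = 1.0803e+05, so YZ ≈ 328.67.
Law of cosines again: cos Z = (YZ² + ZX² − XY²)/(2·YZ·ZX) ≈ 0.54941, so ∠Z ≈ 56.67°.

∠Z ≈ 56.6736°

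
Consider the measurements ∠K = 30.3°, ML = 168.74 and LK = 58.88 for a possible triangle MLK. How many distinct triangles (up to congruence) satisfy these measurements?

1

LK·sin K = 58.88·sin(30.3°) ≈ 29.71.
Since ML ≥ LK, exactly one triangle exists.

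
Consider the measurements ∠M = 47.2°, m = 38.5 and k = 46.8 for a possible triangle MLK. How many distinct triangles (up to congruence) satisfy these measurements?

2

k·sin M = 46.8·sin(47.2°) ≈ 34.34.
Since k sin M < m < k (34.34 < 38.5 < 46.8), two triangles exist.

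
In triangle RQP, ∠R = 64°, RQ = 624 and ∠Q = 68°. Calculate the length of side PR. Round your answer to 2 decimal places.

778.53

The third angle is ∠P = 180° − ∠R − ∠Q = 48.00°.
Law of sines: PR = RQ·sin Q/sin P ≈ 778.53.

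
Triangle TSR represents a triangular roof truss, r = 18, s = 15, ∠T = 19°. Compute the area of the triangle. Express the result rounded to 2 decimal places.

Area = ½·s·r·sin T ≈ 43.952.

area ≈ 43.95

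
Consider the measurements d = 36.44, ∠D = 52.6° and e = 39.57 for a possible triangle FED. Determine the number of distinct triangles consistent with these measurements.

e·sin D = 39.57·sin(52.6°) ≈ 31.43.
Since e sin D < d < e (31.43 < 36.44 < 39.57), two triangles exist.

2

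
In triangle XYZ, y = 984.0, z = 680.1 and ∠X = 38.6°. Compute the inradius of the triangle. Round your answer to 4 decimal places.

By the law of cosines, x² = y² + z² − 2·y·z·cos X = 3.8478e+05, so x ≈ 620.3.
Area = ½·y·z·sin X ≈ 2.0876e+05.
Semiperimeter s = (620.3+984+680.1)/2 = 1142.2.
Inradius = area/s = 2.0876e+05/1142.2 ≈ 182.77.

182.7662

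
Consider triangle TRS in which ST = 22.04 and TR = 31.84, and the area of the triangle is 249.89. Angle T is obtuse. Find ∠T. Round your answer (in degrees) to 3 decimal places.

134.587

From area = ½·ST·TR·sin T, we get sin T = 2·area/(ST·TR) ≈ 0.71219.
Taking the obtuse solution, ∠T ≈ 134.59°.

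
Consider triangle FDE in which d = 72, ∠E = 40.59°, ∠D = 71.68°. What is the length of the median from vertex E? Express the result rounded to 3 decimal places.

m_E ≈ 66.681

The third angle is ∠F = 180° − ∠D − ∠E = 67.73°.
Law of sines: f = d·sin F/sin D ≈ 70.187.
Law of sines: e = d·sin E/sin D ≈ 49.347.
Median from E: ½√(2·f² + 2·d² − e²) ≈ 66.681.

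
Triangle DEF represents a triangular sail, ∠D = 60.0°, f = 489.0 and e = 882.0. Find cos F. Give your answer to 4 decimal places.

By the law of cosines, d² = e² + f² − 2·e·f·cos D = 5.8575e+05, so d ≈ 765.34.
Law of cosines again: cos F = (d² + e² − f²)/(2·d·e) ≈ 0.83296, so ∠F ≈ 33.60°.

cos F ≈ 0.8330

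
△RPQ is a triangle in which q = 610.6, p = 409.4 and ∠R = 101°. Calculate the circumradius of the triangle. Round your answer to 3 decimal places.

406.159

By the law of cosines, r² = p² + q² − 2·p·q·cos R = 6.3584e+05, so r ≈ 797.39.
Area = ½·p·q·sin R ≈ 1.2269e+05.
Circumradius = r/(2 sin R) ≈ 406.16.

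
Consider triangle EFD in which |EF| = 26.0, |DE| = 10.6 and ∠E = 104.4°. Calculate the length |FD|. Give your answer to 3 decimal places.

By the law of cosines, |FD|² = |DE|² + |EF|² − 2·|DE|·|EF|·cos E = 925.44, so |FD| ≈ 30.421.

30.421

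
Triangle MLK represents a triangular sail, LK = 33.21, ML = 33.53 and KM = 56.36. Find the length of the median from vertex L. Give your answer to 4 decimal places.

17.8737

Median from L: ½√(2·ML² + 2·LK² − KM²) ≈ 17.874.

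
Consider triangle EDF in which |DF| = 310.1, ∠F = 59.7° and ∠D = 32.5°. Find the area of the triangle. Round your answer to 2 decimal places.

The third angle is ∠E = 180° − ∠D − ∠F = 87.80°.
Law of sines: |FE| = |DF|·sin D/sin E ≈ 166.74.
Law of sines: |ED| = |DF|·sin F/sin E ≈ 267.94.
Area = ½·|DF|·|FE|·sin F ≈ 22321.

22321.33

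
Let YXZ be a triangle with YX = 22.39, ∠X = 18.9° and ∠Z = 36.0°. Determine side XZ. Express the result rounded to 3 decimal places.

The third angle is ∠Y = 180° − ∠X − ∠Z = 125.10°.
Law of sines: XZ = YX·sin Y/sin Z ≈ 31.165.

31.165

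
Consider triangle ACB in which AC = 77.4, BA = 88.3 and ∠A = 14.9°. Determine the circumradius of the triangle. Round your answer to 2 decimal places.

By the law of cosines, CB² = BA² + AC² − 2·BA·AC·cos A = 578.41, so CB ≈ 24.05.
Area = ½·BA·AC·sin A ≈ 878.68.
Circumradius = CB/(2 sin A) ≈ 46.766.

R ≈ 46.77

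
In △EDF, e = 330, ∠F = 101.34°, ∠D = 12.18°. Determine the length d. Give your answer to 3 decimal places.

The third angle is ∠E = 180° − ∠D − ∠F = 66.48°.
Law of sines: d = e·sin D/sin E ≈ 75.933.

75.933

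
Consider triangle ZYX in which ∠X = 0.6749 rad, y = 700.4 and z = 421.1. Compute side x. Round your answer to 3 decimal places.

455.332

By the law of cosines, x² = z² + y² − 2·z·y·cos X = 2.0733e+05, so x ≈ 455.33.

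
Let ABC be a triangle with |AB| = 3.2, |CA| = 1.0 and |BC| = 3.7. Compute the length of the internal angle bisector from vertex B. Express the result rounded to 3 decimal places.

3.405

By the law of cosines, cos B = (|AB|² + |BC|² − |CA|²) / (2·|AB|·|BC|) ≈ 0.96833, so ∠B ≈ 14.46°.
The bisector from B has length 2·|AB|·|BC|·cos(∠B/2)/(|AB|+|BC|) ≈ 3.4046.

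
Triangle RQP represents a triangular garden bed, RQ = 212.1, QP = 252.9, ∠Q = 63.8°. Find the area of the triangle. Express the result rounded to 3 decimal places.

area ≈ 24064.510

Area = ½·RQ·QP·sin Q ≈ 24065.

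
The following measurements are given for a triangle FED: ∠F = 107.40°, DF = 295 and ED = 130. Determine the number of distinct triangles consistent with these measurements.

0

DF·sin F = 295·sin(107.40°) ≈ 281.5.
Since ∠F is not acute, a triangle exists only if ED > DF; here ED ≤ DF, so there is no triangle.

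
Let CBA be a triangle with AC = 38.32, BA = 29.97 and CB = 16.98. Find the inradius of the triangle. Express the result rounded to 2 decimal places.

Semiperimeter s = (29.97 + 38.32 + 16.98)/2 = 42.635.
Heron's formula: area = √(42.635·12.665·4.315·25.655) ≈ 244.49.
Inradius = area/s = 244.49/42.635 ≈ 5.7345.

r ≈ 5.73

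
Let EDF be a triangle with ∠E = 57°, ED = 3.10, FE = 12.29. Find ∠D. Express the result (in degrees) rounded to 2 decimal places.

109.22

By the law of cosines, DF² = FE² + ED² − 2·FE·ED·cos E = 119.15, so DF ≈ 10.916.
Law of cosines again: cos D = (ED² + DF² − FE²)/(2·ED·DF) ≈ -0.32921, so ∠D ≈ 109.22°.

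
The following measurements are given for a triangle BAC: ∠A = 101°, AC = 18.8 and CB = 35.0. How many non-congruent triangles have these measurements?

1

AC·sin A = 18.8·sin(101°) ≈ 18.45.
Since ∠A is not acute, a triangle exists only if CB > AC; here CB > AC, so there is exactly one triangle.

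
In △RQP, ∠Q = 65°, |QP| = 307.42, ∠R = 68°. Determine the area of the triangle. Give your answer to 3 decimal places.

The third angle is ∠P = 180° − ∠R − ∠Q = 47.00°.
Law of sines: |PR| = |QP|·sin Q/sin R ≈ 300.5.
Law of sines: |RQ| = |QP|·sin P/sin R ≈ 242.49.
Area = ½·|QP|·|PR|·sin P ≈ 33781.

area ≈ 33780.926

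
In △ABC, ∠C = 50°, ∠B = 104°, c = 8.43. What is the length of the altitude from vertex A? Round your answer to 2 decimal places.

h_A ≈ 8.18

The third angle is ∠A = 180° − ∠B − ∠C = 26.00°.
Law of sines: a = c·sin A/sin C ≈ 4.8241.
Law of sines: b = c·sin B/sin C ≈ 10.678.
Area = ½·c·a·sin B ≈ 19.73.
The altitude from A has length 2·area/a ≈ 8.1796.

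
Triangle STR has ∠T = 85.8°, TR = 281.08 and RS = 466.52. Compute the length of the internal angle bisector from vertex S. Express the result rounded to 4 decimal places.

Law of sines: sin S = TR·sin T/RS ≈ 0.60089.
Since RS ≥ TR, only the acute value applies: ∠S ≈ 36.93°.
Then ∠R = 180° − ∠T − ∠S ≈ 57.27°.
Law of sines gives ST = RS·sin R/sin T ≈ 393.49.
The bisector from S has length 2·RS·ST·cos(∠S/2)/(RS+ST) ≈ 404.92.

404.9230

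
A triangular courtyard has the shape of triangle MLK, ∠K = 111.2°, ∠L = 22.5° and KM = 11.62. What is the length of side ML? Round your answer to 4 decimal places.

The third angle is ∠M = 180° − ∠L − ∠K = 46.30°.
Law of sines: ML = KM·sin K/sin L ≈ 28.31.

28.3096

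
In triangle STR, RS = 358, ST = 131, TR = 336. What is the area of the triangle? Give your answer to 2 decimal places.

Semiperimeter s = (336 + 358 + 131)/2 = 412.5.
Heron's formula: area = √(412.5·76.5·54.5·281.5) ≈ 22003.

22002.91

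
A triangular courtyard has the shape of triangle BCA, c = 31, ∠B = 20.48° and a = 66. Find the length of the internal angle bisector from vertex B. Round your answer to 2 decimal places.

t_B ≈ 41.51

By the law of cosines, b² = c² + a² − 2·c·a·cos B = 1483.6, so b ≈ 38.518.
The bisector from B has length 2·c·a·cos(∠B/2)/(c+a) ≈ 41.514.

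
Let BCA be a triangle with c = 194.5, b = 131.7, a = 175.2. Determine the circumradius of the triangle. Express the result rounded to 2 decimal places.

R ≈ 99.72

By the law of cosines, cos B = (c² + a² − b²) / (2·c·a) ≈ 0.75097, so ∠B ≈ 41.33°.
Circumradius = b/(2 sin B) ≈ 99.721.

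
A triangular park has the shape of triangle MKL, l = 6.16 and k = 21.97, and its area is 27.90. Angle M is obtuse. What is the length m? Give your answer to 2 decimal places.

27.70

From area = ½·k·l·sin M, we get sin M = 2·area/(k·l) ≈ 0.41231.
Taking the obtuse solution, ∠M ≈ 155.65°.
Law of cosines then gives m ≈ 27.699.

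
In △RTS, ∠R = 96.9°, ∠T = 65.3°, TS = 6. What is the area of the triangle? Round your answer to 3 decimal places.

The third angle is ∠S = 180° − ∠R − ∠T = 17.80°.
Law of sines: SR = TS·sin T/sin R ≈ 5.4908.
Law of sines: RT = TS·sin S/sin R ≈ 1.8476.
Area = ½·TS·SR·sin S ≈ 5.0356.

area ≈ 5.036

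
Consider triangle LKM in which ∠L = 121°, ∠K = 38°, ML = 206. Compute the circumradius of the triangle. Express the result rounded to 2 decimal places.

The third angle is ∠M = 180° − ∠L − ∠K = 21.00°.
Law of sines: KM = ML·sin L/sin K ≈ 286.81.
Law of sines: LK = ML·sin M/sin K ≈ 119.91.
Circumradius = ML/(2 sin K) ≈ 167.3.

R ≈ 167.30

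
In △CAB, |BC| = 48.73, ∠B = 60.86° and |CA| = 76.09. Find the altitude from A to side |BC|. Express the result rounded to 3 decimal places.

75.815

Law of sines: sin A = |BC|·sin B/|CA| ≈ 0.55937.
Since |CA| ≥ |BC|, only the acute value applies: ∠A ≈ 34.01°.
Then ∠C = 180° − ∠B − ∠A ≈ 85.13°.
Law of sines gives |AB| = |CA|·sin C/sin B ≈ 86.801.
Area = ½·|CA|·|BC|·sin C ≈ 1847.2.
The altitude from A has length 2·area/|BC| ≈ 75.815.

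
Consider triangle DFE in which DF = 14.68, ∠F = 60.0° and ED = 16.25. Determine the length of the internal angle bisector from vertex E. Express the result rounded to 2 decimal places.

t_E ≈ 15.16

Law of sines: sin E = DF·sin F/ED ≈ 0.78235.
Since ED ≥ DF, only the acute value applies: ∠E ≈ 51.48°.
Then ∠D = 180° − ∠F − ∠E ≈ 68.52°.
Law of sines gives FE = ED·sin D/sin F ≈ 17.461.
The bisector from E has length 2·FE·ED·cos(∠E/2)/(FE+ED) ≈ 15.164.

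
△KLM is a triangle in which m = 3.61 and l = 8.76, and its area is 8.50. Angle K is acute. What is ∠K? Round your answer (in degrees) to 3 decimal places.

32.519

From area = ½·l·m·sin K, we get sin K = 2·area/(l·m) ≈ 0.53757.
Taking the acute solution, ∠K ≈ 32.52°.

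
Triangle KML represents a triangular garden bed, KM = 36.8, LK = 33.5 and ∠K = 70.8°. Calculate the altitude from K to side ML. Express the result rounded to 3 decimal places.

28.526

By the law of cosines, ML² = LK² + KM² − 2·LK·KM·cos K = 1665.6, so ML ≈ 40.812.
Area = ½·LK·KM·sin K ≈ 582.11.
The altitude from K has length 2·area/ML ≈ 28.526.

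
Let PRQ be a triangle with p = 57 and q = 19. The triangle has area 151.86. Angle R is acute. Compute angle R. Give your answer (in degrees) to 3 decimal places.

From area = ½·q·p·sin R, we get sin R = 2·area/(q·p) ≈ 0.28044.
Taking the acute solution, ∠R ≈ 16.29°.

16.287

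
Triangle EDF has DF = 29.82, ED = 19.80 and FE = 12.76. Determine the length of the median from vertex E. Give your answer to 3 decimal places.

Median from E: ½√(2·FE² + 2·ED² − DF²) ≈ 7.4243.

7.424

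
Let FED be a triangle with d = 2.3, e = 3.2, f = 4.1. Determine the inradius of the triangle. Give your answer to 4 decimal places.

r ≈ 0.7638

Semiperimeter s = (4.1 + 3.2 + 2.3)/2 = 4.8.
Heron's formula: area = √(4.8·0.7·1.6·2.5) ≈ 3.6661.
Inradius = area/s = 3.6661/4.8 ≈ 0.76376.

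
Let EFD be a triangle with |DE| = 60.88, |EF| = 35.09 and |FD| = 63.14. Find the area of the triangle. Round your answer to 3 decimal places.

Semiperimeter s = (63.14 + 60.88 + 35.09)/2 = 79.555.
Heron's formula: area = √(79.555·16.415·18.675·44.465) ≈ 1041.3.

area ≈ 1041.343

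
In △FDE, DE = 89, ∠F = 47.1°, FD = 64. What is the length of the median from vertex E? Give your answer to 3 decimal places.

100.214

Law of sines: sin E = FD·sin F/DE ≈ 0.52677.
Since DE ≥ FD, only the acute value applies: ∠E ≈ 31.79°.
Then ∠D = 180° − ∠F − ∠E ≈ 101.11°.
Law of sines gives EF = DE·sin D/sin F ≈ 119.22.
Median from E: ½√(2·DE² + 2·EF² − FD²) ≈ 100.21.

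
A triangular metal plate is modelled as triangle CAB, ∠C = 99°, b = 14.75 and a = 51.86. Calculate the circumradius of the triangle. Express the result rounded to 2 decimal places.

R ≈ 28.40

By the law of cosines, c² = a² + b² − 2·a·b·cos C = 3146.3, so c ≈ 56.092.
Area = ½·a·b·sin C ≈ 377.76.
Circumradius = c/(2 sin C) ≈ 28.396.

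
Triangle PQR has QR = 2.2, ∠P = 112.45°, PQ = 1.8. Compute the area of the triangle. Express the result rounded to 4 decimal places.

area ≈ 0.6257

Law of sines: sin R = PQ·sin P/QR ≈ 0.75617.
Since QR ≥ PQ, only the acute value applies: ∠R ≈ 49.13°.
Then ∠Q = 180° − ∠P − ∠R ≈ 18.42°.
Law of sines gives RP = QR·sin Q/sin P ≈ 0.75224.
Area = ½·QR·PQ·sin Q ≈ 0.6257.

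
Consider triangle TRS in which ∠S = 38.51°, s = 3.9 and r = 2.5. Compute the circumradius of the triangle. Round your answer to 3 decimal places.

3.132

Law of sines: sin R = r·sin S/s ≈ 0.39914.
Since s ≥ r, only the acute value applies: ∠R ≈ 23.52°.
Then ∠T = 180° − ∠S − ∠R ≈ 117.97°.
Law of sines gives t = s·sin T/sin S ≈ 5.5321.
Circumradius = s/(2 sin S) ≈ 3.1318.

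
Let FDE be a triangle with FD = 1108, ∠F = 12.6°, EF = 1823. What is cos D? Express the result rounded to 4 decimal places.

cos D ≈ -0.8603

By the law of cosines, DE² = EF² + FD² − 2·EF·FD·cos F = 6.0852e+05, so DE ≈ 780.07.
Law of cosines again: cos D = (FD² + DE² − EF²)/(2·FD·DE) ≈ -0.86030, so ∠D ≈ 149.35°.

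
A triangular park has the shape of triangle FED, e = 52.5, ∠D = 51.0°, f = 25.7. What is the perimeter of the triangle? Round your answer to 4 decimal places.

By the law of cosines, d² = f² + e² − 2·f·e·cos D = 1718.5, so d ≈ 41.455.
Semiperimeter s = (25.7+52.5+41.455)/2 = 59.828.
Perimeter = 25.7 + 52.5 + 41.455 = 119.66.

119.6550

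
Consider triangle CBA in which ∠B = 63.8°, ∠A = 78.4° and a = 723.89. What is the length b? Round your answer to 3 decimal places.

663.059

The third angle is ∠C = 180° − ∠B − ∠A = 37.80°.
Law of sines: b = a·sin B/sin A ≈ 663.06.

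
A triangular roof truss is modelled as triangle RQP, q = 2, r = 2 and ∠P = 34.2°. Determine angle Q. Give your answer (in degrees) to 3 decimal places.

∠Q ≈ 72.900°

By the law of cosines, p² = r² + q² − 2·r·q·cos P = 1.3834, so p ≈ 1.1762.
Law of cosines again: cos Q = (p² + r² − q²)/(2·p·r) ≈ 0.29404, so ∠Q ≈ 72.90°.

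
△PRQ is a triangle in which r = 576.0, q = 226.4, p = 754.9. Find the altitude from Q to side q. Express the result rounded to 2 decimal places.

h_Q ≈ 401.88

Semiperimeter s = (754.9 + 576 + 226.4)/2 = 778.65.
Heron's formula: area = √(778.65·23.75·202.65·552.25) ≈ 45493.
The altitude from Q has length 2·area/q ≈ 401.88.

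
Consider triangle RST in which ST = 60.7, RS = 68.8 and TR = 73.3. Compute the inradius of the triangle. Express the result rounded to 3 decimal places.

Semiperimeter s = (60.7 + 73.3 + 68.8)/2 = 101.4.
Heron's formula: area = √(101.4·40.7·28.1·32.6) ≈ 1944.4.
Inradius = area/s = 1944.4/101.4 ≈ 19.175.

r ≈ 19.175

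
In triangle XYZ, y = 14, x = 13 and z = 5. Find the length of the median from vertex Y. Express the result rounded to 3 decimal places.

m_Y ≈ 6.928

Median from Y: ½√(2·z² + 2·x² − y²) ≈ 6.9282.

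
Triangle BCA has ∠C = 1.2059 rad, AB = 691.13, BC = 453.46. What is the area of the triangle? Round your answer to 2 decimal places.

area ≈ 149937.67

Law of sines: sin A = BC·sin C/AB ≈ 0.61292.
Since AB ≥ BC, only the acute value applies: ∠A ≈ 0.6597 rad.
Then ∠B = π − ∠C − ∠A ≈ 1.2759 rad.
Law of sines gives CA = AB·sin B/sin C ≈ 707.91.
Area = ½·AB·BC·sin B ≈ 1.4994e+05.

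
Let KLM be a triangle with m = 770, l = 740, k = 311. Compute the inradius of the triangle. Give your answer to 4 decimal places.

Semiperimeter s = (311 + 740 + 770)/2 = 910.5.
Heron's formula: area = √(910.5·599.5·170.5·140.5) ≈ 1.1435e+05.
Inradius = area/s = 1.1435e+05/910.5 ≈ 125.59.

r ≈ 125.5900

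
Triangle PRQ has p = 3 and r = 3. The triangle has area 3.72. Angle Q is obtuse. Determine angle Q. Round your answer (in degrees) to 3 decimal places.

124.242

From area = ½·p·r·sin Q, we get sin Q = 2·area/(p·r) ≈ 0.82667.
Taking the obtuse solution, ∠Q ≈ 124.24°.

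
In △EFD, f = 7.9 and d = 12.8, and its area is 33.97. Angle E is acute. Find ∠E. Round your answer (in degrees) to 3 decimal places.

∠E ≈ 42.212°

From area = ½·f·d·sin E, we get sin E = 2·area/(f·d) ≈ 0.67188.
Taking the acute solution, ∠E ≈ 42.21°.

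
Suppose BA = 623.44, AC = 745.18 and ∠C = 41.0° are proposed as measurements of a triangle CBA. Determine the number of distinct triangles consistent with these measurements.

AC·sin C = 745.18·sin(41.0°) ≈ 488.9.
Since AC sin C < BA < AC (488.9 < 623.44 < 745.18), two triangles exist.

2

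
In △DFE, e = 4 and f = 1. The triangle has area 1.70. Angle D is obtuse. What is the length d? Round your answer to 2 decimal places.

From area = ½·f·e·sin D, we get sin D = 2·area/(f·e) ≈ 0.85000.
Taking the obtuse solution, ∠D ≈ 121.79°.
Law of cosines then gives d ≈ 4.6059.

4.61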